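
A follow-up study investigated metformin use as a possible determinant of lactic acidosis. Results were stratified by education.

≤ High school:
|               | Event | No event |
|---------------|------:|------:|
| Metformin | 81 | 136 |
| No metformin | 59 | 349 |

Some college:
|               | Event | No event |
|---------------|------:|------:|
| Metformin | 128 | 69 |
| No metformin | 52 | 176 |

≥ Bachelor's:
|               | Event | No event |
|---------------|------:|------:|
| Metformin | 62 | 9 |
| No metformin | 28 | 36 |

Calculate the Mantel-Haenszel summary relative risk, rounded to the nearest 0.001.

RR_MH = Σ(aᵢ·n₀ᵢ/nᵢ) / Σ(cᵢ·n₁ᵢ/nᵢ), with n₁ᵢ = aᵢ+bᵢ (exposed), n₀ᵢ = cᵢ+dᵢ (unexposed), nᵢ = n₁ᵢ+n₀ᵢ.
Stratum 1 (≤ High school): n₁ = 217, n₀ = 408, n = 625; a·n₀/n = 81·408/625 = 52.8768; c·n₁/n = 59·217/625 = 20.4848
Stratum 2 (Some college): n₁ = 197, n₀ = 228, n = 425; a·n₀/n = 128·228/425 = 68.6682; c·n₁/n = 52·197/425 = 24.1035
Stratum 3 (≥ Bachelor's): n₁ = 71, n₀ = 64, n = 135; a·n₀/n = 62·64/135 = 29.3926; c·n₁/n = 28·71/135 = 14.7259
RR_MH = (52.8768 + 68.6682 + 29.3926) / (20.4848 + 24.1035 + 14.7259) = 150.9376 / 59.3143 = 2.54471

2.545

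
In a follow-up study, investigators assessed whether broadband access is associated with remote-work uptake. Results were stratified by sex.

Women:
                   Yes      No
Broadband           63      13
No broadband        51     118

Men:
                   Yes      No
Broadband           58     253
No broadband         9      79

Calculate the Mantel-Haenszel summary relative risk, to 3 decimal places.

2.463

RR_MH = Σ(aᵢ·n₀ᵢ/nᵢ) / Σ(cᵢ·n₁ᵢ/nᵢ), with n₁ᵢ = aᵢ+bᵢ (exposed), n₀ᵢ = cᵢ+dᵢ (unexposed), nᵢ = n₁ᵢ+n₀ᵢ.
Stratum 1 (Women): n₁ = 76, n₀ = 169, n = 245; a·n₀/n = 63·169/245 = 43.4571; c·n₁/n = 51·76/245 = 15.8204
Stratum 2 (Men): n₁ = 311, n₀ = 88, n = 399; a·n₀/n = 58·88/399 = 12.7920; c·n₁/n = 9·311/399 = 7.0150
RR_MH = (43.4571 + 12.7920) / (15.8204 + 7.0150) = 56.2491 / 22.8354 = 2.46324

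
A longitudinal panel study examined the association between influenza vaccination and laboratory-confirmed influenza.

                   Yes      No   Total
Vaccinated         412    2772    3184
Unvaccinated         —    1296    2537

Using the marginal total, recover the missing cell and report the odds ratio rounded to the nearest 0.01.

0.16

The missing cell is in the unexposed row: 2537 − 1296 = 1241.
So a = 412, b = 2772, c = 1241, d = 1296.
OR = (a·d)/(b·c) = (412 × 1296) / (2772 × 1241) = 533952 / 3440052 = 0.15522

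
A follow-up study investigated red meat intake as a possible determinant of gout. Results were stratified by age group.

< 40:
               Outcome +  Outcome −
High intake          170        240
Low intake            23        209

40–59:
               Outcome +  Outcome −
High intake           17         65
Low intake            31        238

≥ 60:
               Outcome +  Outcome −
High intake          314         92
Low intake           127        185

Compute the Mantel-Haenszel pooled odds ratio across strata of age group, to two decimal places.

4.83

OR_MH = Σ(aᵢdᵢ/nᵢ) / Σ(bᵢcᵢ/nᵢ), where nᵢ is the stratum total.
Stratum 1 (< 40): n = 642; a·d/n = 170·209/642 = 55.3427; b·c/n = 240·23/642 = 8.5981
Stratum 2 (40–59): n = 351; a·d/n = 17·238/351 = 11.5271; b·c/n = 65·31/351 = 5.7407
Stratum 3 (≥ 60): n = 718; a·d/n = 314·185/718 = 80.9053; b·c/n = 92·127/718 = 16.2730
OR_MH = (55.3427 + 11.5271 + 80.9053) / (8.5981 + 5.7407 + 16.2730) = 147.7750 / 30.6119 = 4.82738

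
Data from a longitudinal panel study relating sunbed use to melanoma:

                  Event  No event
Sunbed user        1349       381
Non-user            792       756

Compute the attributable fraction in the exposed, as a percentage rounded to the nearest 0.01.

34.39

Cells: a = 1349, b = 381, c = 792, d = 756.
Risk in exposed = 1349/1730 = 0.77977; risk in unexposed = 792/1548 = 0.51163.
RR = 0.77977/0.51163 = 1.52409
AR% = (RR − 1)/RR × 100 = (1.52409 − 1)/1.52409 × 100 = 34.3872%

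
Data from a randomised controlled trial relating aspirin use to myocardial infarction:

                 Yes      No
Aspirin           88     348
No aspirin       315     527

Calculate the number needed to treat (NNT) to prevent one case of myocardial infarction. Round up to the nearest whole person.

6

Risk in treated group = 88/436 = 0.20183; risk in control = 315/842 = 0.37411.
Absolute risk reduction = 0.37411 − 0.20183 = 0.17227
NNT = 1 / ARR = 1 / 0.17227 = 5.805 → round up → 6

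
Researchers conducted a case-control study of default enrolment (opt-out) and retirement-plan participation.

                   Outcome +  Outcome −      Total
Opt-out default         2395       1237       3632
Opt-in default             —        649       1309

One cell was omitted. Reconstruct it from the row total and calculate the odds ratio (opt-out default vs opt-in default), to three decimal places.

The missing cell is in the unexposed row: 1309 − 649 = 660.
So a = 2395, b = 1237, c = 660, d = 649.
OR = (a·d)/(b·c) = (2395 × 649) / (1237 × 660) = 1554355 / 816420 = 1.90387

1.904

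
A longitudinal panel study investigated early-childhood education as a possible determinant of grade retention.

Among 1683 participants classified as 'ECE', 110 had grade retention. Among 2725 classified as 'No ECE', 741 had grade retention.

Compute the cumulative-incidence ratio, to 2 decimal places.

0.24

From the description: a = 110, b = 1573, c = 741, d = 1984.
Risk in exposed = 110/1683 = 0.06536; risk in unexposed = 741/2725 = 0.27193.
RR = 0.06536 / 0.27193 = 0.24036
The risk is 76% lower among the exposed than among the unexposed.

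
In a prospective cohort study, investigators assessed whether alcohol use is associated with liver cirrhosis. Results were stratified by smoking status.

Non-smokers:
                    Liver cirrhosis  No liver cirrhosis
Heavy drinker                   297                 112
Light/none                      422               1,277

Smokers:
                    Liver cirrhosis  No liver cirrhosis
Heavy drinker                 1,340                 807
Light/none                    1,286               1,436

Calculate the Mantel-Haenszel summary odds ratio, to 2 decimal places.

OR_MH = Σ(aᵢdᵢ/nᵢ) / Σ(bᵢcᵢ/nᵢ), where nᵢ is the stratum total.
Stratum 1 (Non-smokers): n = 2108; a·d/n = 297·1277/2108 = 179.9189; b·c/n = 112·422/2108 = 22.4213
Stratum 2 (Smokers): n = 4869; a·d/n = 1340·1436/4869 = 395.2023; b·c/n = 807·1286/4869 = 213.1448
OR_MH = (179.9189 + 395.2023) / (22.4213 + 213.1448) = 575.1212 / 235.5660 = 2.44144

2.44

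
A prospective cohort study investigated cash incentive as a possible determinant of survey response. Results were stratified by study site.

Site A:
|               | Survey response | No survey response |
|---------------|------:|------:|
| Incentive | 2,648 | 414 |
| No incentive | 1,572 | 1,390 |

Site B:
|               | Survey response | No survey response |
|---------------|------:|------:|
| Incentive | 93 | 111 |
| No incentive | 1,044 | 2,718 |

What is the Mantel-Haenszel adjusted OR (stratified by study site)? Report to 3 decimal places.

OR_MH = Σ(aᵢdᵢ/nᵢ) / Σ(bᵢcᵢ/nᵢ), where nᵢ is the stratum total.
Stratum 1 (Site A): n = 6024; a·d/n = 2648·1390/6024 = 611.0093; b·c/n = 414·1572/6024 = 108.0359
Stratum 2 (Site B): n = 3966; a·d/n = 93·2718/3966 = 63.7352; b·c/n = 111·1044/3966 = 29.2194
OR_MH = (611.0093 + 63.7352) / (108.0359 + 29.2194) = 674.7445 / 137.2552 = 4.91598

4.916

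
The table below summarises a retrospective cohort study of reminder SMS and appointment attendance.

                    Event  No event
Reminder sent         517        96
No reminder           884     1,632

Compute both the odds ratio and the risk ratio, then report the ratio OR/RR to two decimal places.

4.14

Cells: a = 517, b = 96, c = 884, d = 1632.
OR = (517·1632)/(96·884) = 843744/84864 = 9.94231
Risk in exposed = 517/613 = 0.84339; risk in unexposed = 884/2516 = 0.35135; RR = 2.40043
OR/RR = 9.94231 / 2.40043 = 4.14189
The outcome is not rare, so the OR lies further from 1 than the RR.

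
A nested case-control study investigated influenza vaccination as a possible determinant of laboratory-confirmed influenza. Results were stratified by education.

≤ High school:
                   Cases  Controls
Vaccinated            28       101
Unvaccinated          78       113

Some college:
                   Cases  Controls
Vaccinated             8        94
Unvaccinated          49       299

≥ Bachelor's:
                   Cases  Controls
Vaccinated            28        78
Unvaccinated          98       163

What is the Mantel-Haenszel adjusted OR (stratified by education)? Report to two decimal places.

0.50

OR_MH = Σ(aᵢdᵢ/nᵢ) / Σ(bᵢcᵢ/nᵢ), where nᵢ is the stratum total.
Stratum 1 (≤ High school): n = 320; a·d/n = 28·113/320 = 9.8875; b·c/n = 101·78/320 = 24.6187
Stratum 2 (Some college): n = 450; a·d/n = 8·299/450 = 5.3156; b·c/n = 94·49/450 = 10.2356
Stratum 3 (≥ Bachelor's): n = 367; a·d/n = 28·163/367 = 12.4360; b·c/n = 78·98/367 = 20.8283
OR_MH = (9.8875 + 5.3156 + 12.4360) / (24.6187 + 10.2356 + 20.8283) = 27.6390 / 55.6826 = 0.49637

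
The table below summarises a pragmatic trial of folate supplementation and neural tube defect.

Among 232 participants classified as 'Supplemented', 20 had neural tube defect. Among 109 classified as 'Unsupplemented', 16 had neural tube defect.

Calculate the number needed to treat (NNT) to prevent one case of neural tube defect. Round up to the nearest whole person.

Risk in treated group = 20/232 = 0.08621; risk in control = 16/109 = 0.14679.
Absolute risk reduction = 0.14679 − 0.08621 = 0.06058
NNT = 1 / ARR = 1 / 0.06058 = 16.507 → round up → 17

17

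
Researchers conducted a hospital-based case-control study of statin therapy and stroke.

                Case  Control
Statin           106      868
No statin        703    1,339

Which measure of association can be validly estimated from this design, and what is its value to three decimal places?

Cells: a = 106, b = 868, c = 703, d = 1339.
This is a hospital-based case-control study: participants were sampled on outcome status, so risks in the source population cannot be estimated directly — relative risk is not valid here. The odds ratio is the appropriate measure.
OR = (a·d)/(b·c) = (106 × 1339) / (868 × 703) = 141934 / 610204 = 0.23260

0.233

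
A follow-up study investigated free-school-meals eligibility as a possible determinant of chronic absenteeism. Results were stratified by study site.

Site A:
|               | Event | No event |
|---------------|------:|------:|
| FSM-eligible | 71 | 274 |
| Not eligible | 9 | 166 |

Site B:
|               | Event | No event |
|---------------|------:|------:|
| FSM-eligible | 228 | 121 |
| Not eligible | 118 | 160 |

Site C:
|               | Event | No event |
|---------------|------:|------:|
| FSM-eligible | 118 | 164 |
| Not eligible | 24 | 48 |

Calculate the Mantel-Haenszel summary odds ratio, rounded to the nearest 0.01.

2.51

OR_MH = Σ(aᵢdᵢ/nᵢ) / Σ(bᵢcᵢ/nᵢ), where nᵢ is the stratum total.
Stratum 1 (Site A): n = 520; a·d/n = 71·166/520 = 22.6654; b·c/n = 274·9/520 = 4.7423
Stratum 2 (Site B): n = 627; a·d/n = 228·160/627 = 58.1818; b·c/n = 121·118/627 = 22.7719
Stratum 3 (Site C): n = 354; a·d/n = 118·48/354 = 16.0000; b·c/n = 164·24/354 = 11.1186
OR_MH = (22.6654 + 58.1818 + 16.0000) / (4.7423 + 22.7719 + 11.1186) = 96.8472 / 38.6329 = 2.50686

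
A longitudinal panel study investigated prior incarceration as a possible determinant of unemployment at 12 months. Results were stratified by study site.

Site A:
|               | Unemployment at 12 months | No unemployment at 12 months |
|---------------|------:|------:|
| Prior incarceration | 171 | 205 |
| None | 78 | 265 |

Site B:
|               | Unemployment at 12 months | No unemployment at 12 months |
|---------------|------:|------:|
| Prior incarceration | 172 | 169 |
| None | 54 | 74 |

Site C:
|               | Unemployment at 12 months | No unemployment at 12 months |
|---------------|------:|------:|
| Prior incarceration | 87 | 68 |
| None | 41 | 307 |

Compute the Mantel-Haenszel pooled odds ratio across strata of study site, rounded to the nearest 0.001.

OR_MH = Σ(aᵢdᵢ/nᵢ) / Σ(bᵢcᵢ/nᵢ), where nᵢ is the stratum total.
Stratum 1 (Site A): n = 719; a·d/n = 171·265/719 = 63.0250; b·c/n = 205·78/719 = 22.2392
Stratum 2 (Site B): n = 469; a·d/n = 172·74/469 = 27.1386; b·c/n = 169·54/469 = 19.4584
Stratum 3 (Site C): n = 503; a·d/n = 87·307/503 = 53.0994; b·c/n = 68·41/503 = 5.5427
OR_MH = (63.0250 + 27.1386 + 53.0994) / (22.2392 + 19.4584 + 5.5427) = 143.2630 / 47.2404 = 3.03264

3.033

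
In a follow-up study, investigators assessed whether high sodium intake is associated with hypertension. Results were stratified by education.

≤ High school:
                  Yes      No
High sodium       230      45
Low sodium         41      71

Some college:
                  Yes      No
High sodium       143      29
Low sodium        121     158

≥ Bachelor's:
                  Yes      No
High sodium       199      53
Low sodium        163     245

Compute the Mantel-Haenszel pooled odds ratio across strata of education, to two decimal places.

6.48

OR_MH = Σ(aᵢdᵢ/nᵢ) / Σ(bᵢcᵢ/nᵢ), where nᵢ is the stratum total.
Stratum 1 (≤ High school): n = 387; a·d/n = 230·71/387 = 42.1964; b·c/n = 45·41/387 = 4.7674
Stratum 2 (Some college): n = 451; a·d/n = 143·158/451 = 50.0976; b·c/n = 29·121/451 = 7.7805
Stratum 3 (≥ Bachelor's): n = 660; a·d/n = 199·245/660 = 73.8712; b·c/n = 53·163/660 = 13.0894
OR_MH = (42.1964 + 50.0976 + 73.8712) / (4.7674 + 7.7805 + 13.0894) = 166.1652 / 25.6373 = 6.48138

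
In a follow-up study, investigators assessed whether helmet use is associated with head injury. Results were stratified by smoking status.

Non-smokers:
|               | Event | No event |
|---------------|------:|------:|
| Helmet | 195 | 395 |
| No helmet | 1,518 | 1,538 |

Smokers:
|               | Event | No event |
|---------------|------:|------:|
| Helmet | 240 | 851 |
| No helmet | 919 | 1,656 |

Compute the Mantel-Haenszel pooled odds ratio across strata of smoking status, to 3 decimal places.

0.505

OR_MH = Σ(aᵢdᵢ/nᵢ) / Σ(bᵢcᵢ/nᵢ), where nᵢ is the stratum total.
Stratum 1 (Non-smokers): n = 3646; a·d/n = 195·1538/3646 = 82.2573; b·c/n = 395·1518/3646 = 164.4569
Stratum 2 (Smokers): n = 3666; a·d/n = 240·1656/3666 = 108.4124; b·c/n = 851·919/3666 = 213.3303
OR_MH = (82.2573 + 108.4124) / (164.4569 + 213.3303) = 190.6697 / 377.7873 = 0.50470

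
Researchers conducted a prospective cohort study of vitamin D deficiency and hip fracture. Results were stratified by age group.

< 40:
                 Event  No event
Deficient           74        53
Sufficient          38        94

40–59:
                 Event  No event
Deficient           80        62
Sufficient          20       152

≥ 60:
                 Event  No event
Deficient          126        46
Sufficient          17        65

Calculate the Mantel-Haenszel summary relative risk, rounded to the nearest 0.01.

RR_MH = Σ(aᵢ·n₀ᵢ/nᵢ) / Σ(cᵢ·n₁ᵢ/nᵢ), with n₁ᵢ = aᵢ+bᵢ (exposed), n₀ᵢ = cᵢ+dᵢ (unexposed), nᵢ = n₁ᵢ+n₀ᵢ.
Stratum 1 (< 40): n₁ = 127, n₀ = 132, n = 259; a·n₀/n = 74·132/259 = 37.7143; c·n₁/n = 38·127/259 = 18.6332
Stratum 2 (40–59): n₁ = 142, n₀ = 172, n = 314; a·n₀/n = 80·172/314 = 43.8217; c·n₁/n = 20·142/314 = 9.0446
Stratum 3 (≥ 60): n₁ = 172, n₀ = 82, n = 254; a·n₀/n = 126·82/254 = 40.6772; c·n₁/n = 17·172/254 = 11.5118
RR_MH = (37.7143 + 43.8217 + 40.6772) / (18.6332 + 9.0446 + 11.5118) = 122.2131 / 39.1896 = 3.11851

3.12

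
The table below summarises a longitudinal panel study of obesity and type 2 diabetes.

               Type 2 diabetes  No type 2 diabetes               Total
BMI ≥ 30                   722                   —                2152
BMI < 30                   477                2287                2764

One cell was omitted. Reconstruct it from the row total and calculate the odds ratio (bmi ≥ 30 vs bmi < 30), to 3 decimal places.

The missing cell is in the exposed row: 2152 − 722 = 1430.
So a = 722, b = 1430, c = 477, d = 2287.
OR = (a·d)/(b·c) = (722 × 2287) / (1430 × 477) = 1651214 / 682110 = 2.42074

2.421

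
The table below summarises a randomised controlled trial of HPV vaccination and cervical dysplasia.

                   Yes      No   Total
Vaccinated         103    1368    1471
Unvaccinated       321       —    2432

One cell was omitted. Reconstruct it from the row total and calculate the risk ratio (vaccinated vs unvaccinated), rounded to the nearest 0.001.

0.530

The missing cell is in the unexposed row: 2432 − 321 = 2111.
So a = 103, b = 1368, c = 321, d = 2111.
RR = [a/(a+b)] / [c/(c+d)] = (103/1471) / (321/2432) = 0.07002/0.13199 = 0.53050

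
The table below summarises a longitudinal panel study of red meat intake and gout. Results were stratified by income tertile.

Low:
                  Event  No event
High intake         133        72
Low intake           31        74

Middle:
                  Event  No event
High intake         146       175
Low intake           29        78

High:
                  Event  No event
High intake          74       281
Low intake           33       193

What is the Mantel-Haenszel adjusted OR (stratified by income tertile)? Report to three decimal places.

OR_MH = Σ(aᵢdᵢ/nᵢ) / Σ(bᵢcᵢ/nᵢ), where nᵢ is the stratum total.
Stratum 1 (Low): n = 310; a·d/n = 133·74/310 = 31.7484; b·c/n = 72·31/310 = 7.2000
Stratum 2 (Middle): n = 428; a·d/n = 146·78/428 = 26.6075; b·c/n = 175·29/428 = 11.8575
Stratum 3 (High): n = 581; a·d/n = 74·193/581 = 24.5818; b·c/n = 281·33/581 = 15.9604
OR_MH = (31.7484 + 26.6075 + 24.5818) / (7.2000 + 11.8575 + 15.9604) = 82.9376 / 35.0179 = 2.36844

2.368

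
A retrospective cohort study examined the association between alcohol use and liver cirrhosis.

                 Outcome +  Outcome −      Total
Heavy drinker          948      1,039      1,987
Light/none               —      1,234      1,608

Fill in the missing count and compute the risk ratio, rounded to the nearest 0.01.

2.05

The missing cell is in the unexposed row: 1608 − 1234 = 374.
So a = 948, b = 1039, c = 374, d = 1234.
RR = [a/(a+b)] / [c/(c+d)] = (948/1987) / (374/1608) = 0.47710/0.23259 = 2.05128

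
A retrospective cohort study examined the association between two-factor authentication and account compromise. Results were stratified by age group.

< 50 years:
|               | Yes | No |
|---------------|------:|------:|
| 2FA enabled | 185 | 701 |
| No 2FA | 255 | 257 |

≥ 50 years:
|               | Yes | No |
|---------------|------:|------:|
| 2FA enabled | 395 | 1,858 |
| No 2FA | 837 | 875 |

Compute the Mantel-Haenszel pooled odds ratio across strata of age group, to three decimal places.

OR_MH = Σ(aᵢdᵢ/nᵢ) / Σ(bᵢcᵢ/nᵢ), where nᵢ is the stratum total.
Stratum 1 (< 50 years): n = 1398; a·d/n = 185·257/1398 = 34.0093; b·c/n = 701·255/1398 = 127.8648
Stratum 2 (≥ 50 years): n = 3965; a·d/n = 395·875/3965 = 87.1690; b·c/n = 1858·837/3965 = 392.2184
OR_MH = (34.0093 + 87.1690) / (127.8648 + 392.2184) = 121.1783 / 520.0832 = 0.23300

0.233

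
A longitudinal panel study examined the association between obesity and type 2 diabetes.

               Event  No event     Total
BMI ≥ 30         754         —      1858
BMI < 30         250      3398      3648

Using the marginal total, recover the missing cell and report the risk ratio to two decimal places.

5.92

The missing cell is in the exposed row: 1858 − 754 = 1104.
So a = 754, b = 1104, c = 250, d = 3398.
RR = [a/(a+b)] / [c/(c+d)] = (754/1858) / (250/3648) = 0.40581/0.06853 = 5.92162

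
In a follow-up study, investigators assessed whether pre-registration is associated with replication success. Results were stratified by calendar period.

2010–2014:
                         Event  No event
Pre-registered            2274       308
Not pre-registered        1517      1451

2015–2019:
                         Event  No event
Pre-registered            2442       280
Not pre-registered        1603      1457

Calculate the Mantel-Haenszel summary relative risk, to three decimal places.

1.718

RR_MH = Σ(aᵢ·n₀ᵢ/nᵢ) / Σ(cᵢ·n₁ᵢ/nᵢ), with n₁ᵢ = aᵢ+bᵢ (exposed), n₀ᵢ = cᵢ+dᵢ (unexposed), nᵢ = n₁ᵢ+n₀ᵢ.
Stratum 1 (2010–2014): n₁ = 2582, n₀ = 2968, n = 5550; a·n₀/n = 2274·2968/5550 = 1216.0778; c·n₁/n = 1517·2582/5550 = 705.7467
Stratum 2 (2015–2019): n₁ = 2722, n₀ = 3060, n = 5782; a·n₀/n = 2442·3060/5782 = 1292.3763; c·n₁/n = 1603·2722/5782 = 754.6465
RR_MH = (1216.0778 + 1292.3763) / (705.7467 + 754.6465) = 2508.4542 / 1460.3932 = 1.71766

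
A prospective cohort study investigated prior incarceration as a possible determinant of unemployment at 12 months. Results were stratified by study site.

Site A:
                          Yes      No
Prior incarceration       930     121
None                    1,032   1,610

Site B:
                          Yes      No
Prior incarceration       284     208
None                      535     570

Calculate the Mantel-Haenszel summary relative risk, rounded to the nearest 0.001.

RR_MH = Σ(aᵢ·n₀ᵢ/nᵢ) / Σ(cᵢ·n₁ᵢ/nᵢ), with n₁ᵢ = aᵢ+bᵢ (exposed), n₀ᵢ = cᵢ+dᵢ (unexposed), nᵢ = n₁ᵢ+n₀ᵢ.
Stratum 1 (Site A): n₁ = 1051, n₀ = 2642, n = 3693; a·n₀/n = 930·2642/3693 = 665.3290; c·n₁/n = 1032·1051/3693 = 293.6994
Stratum 2 (Site B): n₁ = 492, n₀ = 1105, n = 1597; a·n₀/n = 284·1105/1597 = 196.5059; c·n₁/n = 535·492/1597 = 164.8215
RR_MH = (665.3290 + 196.5059) / (293.6994 + 164.8215) = 861.8349 / 458.5210 = 1.87960

1.880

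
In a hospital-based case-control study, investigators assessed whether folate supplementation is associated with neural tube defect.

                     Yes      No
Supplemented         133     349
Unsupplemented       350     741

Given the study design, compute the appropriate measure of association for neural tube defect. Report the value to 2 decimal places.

0.81

Cells: a = 133, b = 349, c = 350, d = 741.
This is a hospital-based case-control study: participants were sampled on outcome status, so risks in the source population cannot be estimated directly — relative risk is not valid here. The odds ratio is the appropriate measure.
OR = (a·d)/(b·c) = (133 × 741) / (349 × 350) = 98553 / 122150 = 0.80682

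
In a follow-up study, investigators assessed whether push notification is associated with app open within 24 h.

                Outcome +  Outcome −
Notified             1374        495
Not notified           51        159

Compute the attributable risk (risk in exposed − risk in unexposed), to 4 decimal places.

0.4923

Cells: a = 1374, b = 495, c = 51, d = 159.
Risk in exposed = 1374/1869 = 0.735152; risk in unexposed = 51/210 = 0.242857.
Risk difference = 0.735152 − 0.242857 = 0.492295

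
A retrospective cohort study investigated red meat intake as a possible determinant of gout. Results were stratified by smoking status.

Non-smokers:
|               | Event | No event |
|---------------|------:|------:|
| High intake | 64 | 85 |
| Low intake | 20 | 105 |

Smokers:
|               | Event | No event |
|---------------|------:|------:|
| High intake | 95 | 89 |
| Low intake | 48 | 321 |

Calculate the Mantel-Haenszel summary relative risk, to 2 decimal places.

RR_MH = Σ(aᵢ·n₀ᵢ/nᵢ) / Σ(cᵢ·n₁ᵢ/nᵢ), with n₁ᵢ = aᵢ+bᵢ (exposed), n₀ᵢ = cᵢ+dᵢ (unexposed), nᵢ = n₁ᵢ+n₀ᵢ.
Stratum 1 (Non-smokers): n₁ = 149, n₀ = 125, n = 274; a·n₀/n = 64·125/274 = 29.1971; c·n₁/n = 20·149/274 = 10.8759
Stratum 2 (Smokers): n₁ = 184, n₀ = 369, n = 553; a·n₀/n = 95·369/553 = 63.3906; c·n₁/n = 48·184/553 = 15.9711
RR_MH = (29.1971 + 63.3906) / (10.8759 + 15.9711) = 92.5877 / 26.8470 = 3.44872

3.45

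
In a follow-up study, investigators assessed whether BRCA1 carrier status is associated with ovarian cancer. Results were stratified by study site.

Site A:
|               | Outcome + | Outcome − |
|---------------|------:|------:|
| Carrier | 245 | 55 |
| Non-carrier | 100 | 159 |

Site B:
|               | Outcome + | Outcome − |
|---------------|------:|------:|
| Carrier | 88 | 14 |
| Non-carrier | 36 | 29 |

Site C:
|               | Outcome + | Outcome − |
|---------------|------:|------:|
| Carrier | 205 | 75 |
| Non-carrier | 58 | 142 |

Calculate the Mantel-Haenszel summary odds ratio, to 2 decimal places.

OR_MH = Σ(aᵢdᵢ/nᵢ) / Σ(bᵢcᵢ/nᵢ), where nᵢ is the stratum total.
Stratum 1 (Site A): n = 559; a·d/n = 245·159/559 = 69.6869; b·c/n = 55·100/559 = 9.8390
Stratum 2 (Site B): n = 167; a·d/n = 88·29/167 = 15.2814; b·c/n = 14·36/167 = 3.0180
Stratum 3 (Site C): n = 480; a·d/n = 205·142/480 = 60.6458; b·c/n = 75·58/480 = 9.0625
OR_MH = (69.6869 + 15.2814 + 60.6458) / (9.8390 + 3.0180 + 9.0625) = 145.6142 / 21.9195 = 6.64315

6.64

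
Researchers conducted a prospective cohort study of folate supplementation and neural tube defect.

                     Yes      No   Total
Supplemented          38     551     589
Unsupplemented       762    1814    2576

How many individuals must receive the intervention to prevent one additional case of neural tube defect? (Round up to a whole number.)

Risk in treated group = 38/589 = 0.06452; risk in control = 762/2576 = 0.29581.
Absolute risk reduction = 0.29581 − 0.06452 = 0.23129
NNT = 1 / ARR = 1 / 0.23129 = 4.324 → round up → 5

5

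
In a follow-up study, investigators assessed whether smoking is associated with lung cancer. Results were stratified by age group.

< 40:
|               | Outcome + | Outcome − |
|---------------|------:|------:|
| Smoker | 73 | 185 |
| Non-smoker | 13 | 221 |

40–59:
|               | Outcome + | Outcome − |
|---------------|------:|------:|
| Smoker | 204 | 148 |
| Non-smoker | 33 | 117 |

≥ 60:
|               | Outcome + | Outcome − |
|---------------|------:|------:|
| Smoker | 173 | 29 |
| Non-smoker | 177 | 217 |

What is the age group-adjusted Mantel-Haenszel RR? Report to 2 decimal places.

RR_MH = Σ(aᵢ·n₀ᵢ/nᵢ) / Σ(cᵢ·n₁ᵢ/nᵢ), with n₁ᵢ = aᵢ+bᵢ (exposed), n₀ᵢ = cᵢ+dᵢ (unexposed), nᵢ = n₁ᵢ+n₀ᵢ.
Stratum 1 (< 40): n₁ = 258, n₀ = 234, n = 492; a·n₀/n = 73·234/492 = 34.7195; c·n₁/n = 13·258/492 = 6.8171
Stratum 2 (40–59): n₁ = 352, n₀ = 150, n = 502; a·n₀/n = 204·150/502 = 60.9562; c·n₁/n = 33·352/502 = 23.1394
Stratum 3 (≥ 60): n₁ = 202, n₀ = 394, n = 596; a·n₀/n = 173·394/596 = 114.3658; c·n₁/n = 177·202/596 = 59.9899
RR_MH = (34.7195 + 60.9562 + 114.3658) / (6.8171 + 23.1394 + 59.9899) = 210.0415 / 89.9464 = 2.33518

2.34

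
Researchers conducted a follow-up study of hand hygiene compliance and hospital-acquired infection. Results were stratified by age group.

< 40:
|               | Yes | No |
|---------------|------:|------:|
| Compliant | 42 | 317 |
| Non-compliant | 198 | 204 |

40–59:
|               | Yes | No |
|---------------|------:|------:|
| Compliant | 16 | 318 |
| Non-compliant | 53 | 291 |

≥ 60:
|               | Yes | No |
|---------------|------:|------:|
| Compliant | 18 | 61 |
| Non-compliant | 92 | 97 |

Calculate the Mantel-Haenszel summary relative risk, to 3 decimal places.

RR_MH = Σ(aᵢ·n₀ᵢ/nᵢ) / Σ(cᵢ·n₁ᵢ/nᵢ), with n₁ᵢ = aᵢ+bᵢ (exposed), n₀ᵢ = cᵢ+dᵢ (unexposed), nᵢ = n₁ᵢ+n₀ᵢ.
Stratum 1 (< 40): n₁ = 359, n₀ = 402, n = 761; a·n₀/n = 42·402/761 = 22.1866; c·n₁/n = 198·359/761 = 93.4060
Stratum 2 (40–59): n₁ = 334, n₀ = 344, n = 678; a·n₀/n = 16·344/678 = 8.1180; c·n₁/n = 53·334/678 = 26.1091
Stratum 3 (≥ 60): n₁ = 79, n₀ = 189, n = 268; a·n₀/n = 18·189/268 = 12.6940; c·n₁/n = 92·79/268 = 27.1194
RR_MH = (22.1866 + 8.1180 + 12.6940) / (93.4060 + 26.1091 + 27.1194) = 42.9986 / 146.6346 = 0.29324

0.293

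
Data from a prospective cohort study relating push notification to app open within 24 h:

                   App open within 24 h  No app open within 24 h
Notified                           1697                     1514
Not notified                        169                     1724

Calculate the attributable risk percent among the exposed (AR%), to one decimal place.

Cells: a = 1697, b = 1514, c = 169, d = 1724.
Risk in exposed = 1697/3211 = 0.52850; risk in unexposed = 169/1893 = 0.08928.
RR = 0.52850/0.08928 = 5.91978
AR% = (RR − 1)/RR × 100 = (5.91978 − 1)/5.91978 × 100 = 83.1075%

83.1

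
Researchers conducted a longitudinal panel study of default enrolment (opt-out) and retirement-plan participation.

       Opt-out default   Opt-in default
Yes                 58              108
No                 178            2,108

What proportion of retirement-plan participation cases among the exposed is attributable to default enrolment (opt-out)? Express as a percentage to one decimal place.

80.2

Reading the table with exposure as columns: a = 58 (Opt-out default, case), b = 178 (Opt-out default, non-case), c = 108 (Opt-in default, case), d = 2108.
Risk in exposed = 58/236 = 0.24576; risk in unexposed = 108/2216 = 0.04874.
RR = 0.24576/0.04874 = 5.04269
AR% = (RR − 1)/RR × 100 = (5.04269 − 1)/5.04269 × 100 = 80.1693%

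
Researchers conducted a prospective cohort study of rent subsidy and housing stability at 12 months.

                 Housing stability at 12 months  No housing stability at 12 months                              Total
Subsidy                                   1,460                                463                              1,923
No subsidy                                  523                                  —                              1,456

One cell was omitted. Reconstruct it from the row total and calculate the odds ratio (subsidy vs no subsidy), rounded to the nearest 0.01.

5.63

The missing cell is in the unexposed row: 1456 − 523 = 933.
So a = 1460, b = 463, c = 523, d = 933.
OR = (a·d)/(b·c) = (1460 × 933) / (463 × 523) = 1362180 / 242149 = 5.62538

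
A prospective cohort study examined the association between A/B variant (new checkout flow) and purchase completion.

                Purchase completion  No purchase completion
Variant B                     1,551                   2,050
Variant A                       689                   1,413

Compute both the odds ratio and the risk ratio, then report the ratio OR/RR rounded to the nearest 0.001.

1.181

Cells: a = 1551, b = 2050, c = 689, d = 1413.
OR = (1551·1413)/(2050·689) = 2191563/1412450 = 1.55160
Risk in exposed = 1551/3601 = 0.43071; risk in unexposed = 689/2102 = 0.32778; RR = 1.31402
OR/RR = 1.55160 / 1.31402 = 1.18081
The outcome is not rare, so the OR lies further from 1 than the RR.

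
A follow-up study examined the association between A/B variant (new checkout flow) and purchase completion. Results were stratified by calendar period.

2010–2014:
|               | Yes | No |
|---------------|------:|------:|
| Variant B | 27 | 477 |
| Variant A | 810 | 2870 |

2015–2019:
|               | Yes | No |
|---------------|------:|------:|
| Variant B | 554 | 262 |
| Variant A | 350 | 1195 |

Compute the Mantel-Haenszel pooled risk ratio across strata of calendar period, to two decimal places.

1.77

RR_MH = Σ(aᵢ·n₀ᵢ/nᵢ) / Σ(cᵢ·n₁ᵢ/nᵢ), with n₁ᵢ = aᵢ+bᵢ (exposed), n₀ᵢ = cᵢ+dᵢ (unexposed), nᵢ = n₁ᵢ+n₀ᵢ.
Stratum 1 (2010–2014): n₁ = 504, n₀ = 3680, n = 4184; a·n₀/n = 27·3680/4184 = 23.7476; c·n₁/n = 810·504/4184 = 97.5717
Stratum 2 (2015–2019): n₁ = 816, n₀ = 1545, n = 2361; a·n₀/n = 554·1545/2361 = 362.5286; c·n₁/n = 350·816/2361 = 120.9657
RR_MH = (23.7476 + 362.5286) / (97.5717 + 120.9657) = 386.2762 / 218.5374 = 1.76755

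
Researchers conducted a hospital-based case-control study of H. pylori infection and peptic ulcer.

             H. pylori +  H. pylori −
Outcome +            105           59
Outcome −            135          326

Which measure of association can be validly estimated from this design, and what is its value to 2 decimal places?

Reading the table with exposure as columns: a = 105 (H. pylori +, case), b = 135 (H. pylori +, non-case), c = 59 (H. pylori −, case), d = 326.
This is a hospital-based case-control study: participants were sampled on outcome status, so risks in the source population cannot be estimated directly — relative risk is not valid here. The odds ratio is the appropriate measure.
OR = (a·d)/(b·c) = (105 × 326) / (135 × 59) = 34230 / 7965 = 4.29755

4.30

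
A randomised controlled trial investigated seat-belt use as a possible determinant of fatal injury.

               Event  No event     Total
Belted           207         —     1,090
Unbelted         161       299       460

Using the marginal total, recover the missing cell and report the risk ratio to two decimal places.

0.54

The missing cell is in the exposed row: 1090 − 207 = 883.
So a = 207, b = 883, c = 161, d = 299.
RR = [a/(a+b)] / [c/(c+d)] = (207/1090) / (161/460) = 0.18991/0.35000 = 0.54260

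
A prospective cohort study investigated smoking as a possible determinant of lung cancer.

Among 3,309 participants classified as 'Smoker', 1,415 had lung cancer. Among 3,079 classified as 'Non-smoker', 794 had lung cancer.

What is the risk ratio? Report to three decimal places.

From the description: a = 1415, b = 1894, c = 794, d = 2285.
Risk in exposed = 1415/3309 = 0.42762; risk in unexposed = 794/3079 = 0.25788.
RR = 0.42762 / 0.25788 = 1.65825
The risk among the exposed is 1.66 times that among the unexposed.

1.658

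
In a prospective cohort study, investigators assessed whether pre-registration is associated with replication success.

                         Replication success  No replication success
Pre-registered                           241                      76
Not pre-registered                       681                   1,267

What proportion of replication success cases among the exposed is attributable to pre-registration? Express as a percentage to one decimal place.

54.0

Cells: a = 241, b = 76, c = 681, d = 1267.
Risk in exposed = 241/317 = 0.76025; risk in unexposed = 681/1948 = 0.34959.
RR = 0.76025/0.34959 = 2.17470
AR% = (RR − 1)/RR × 100 = (2.17470 − 1)/2.17470 × 100 = 54.0167%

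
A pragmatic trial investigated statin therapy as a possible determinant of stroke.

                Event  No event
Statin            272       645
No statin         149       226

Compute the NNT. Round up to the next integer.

10

Risk in treated group = 272/917 = 0.29662; risk in control = 149/375 = 0.39733.
Absolute risk reduction = 0.39733 − 0.29662 = 0.10071
NNT = 1 / ARR = 1 / 0.10071 = 9.929 → round up → 10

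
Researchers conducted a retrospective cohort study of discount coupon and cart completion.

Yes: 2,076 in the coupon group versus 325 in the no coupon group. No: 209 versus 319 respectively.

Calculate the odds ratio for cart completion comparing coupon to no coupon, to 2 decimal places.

From the description: a = 2076, b = 209, c = 325, d = 319.
OR = (a·d)/(b·c) = (2076 × 319) / (209 × 325) = 662244 / 67925 = 9.74964
The odds of cart completion are about 9.75 times as high in the coupon group.

9.75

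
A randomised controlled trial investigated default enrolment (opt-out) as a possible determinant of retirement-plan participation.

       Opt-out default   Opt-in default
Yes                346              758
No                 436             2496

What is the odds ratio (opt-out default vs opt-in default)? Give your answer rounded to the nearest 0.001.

2.613

Reading the table with exposure as columns: a = 346 (Opt-out default, case), b = 436 (Opt-out default, non-case), c = 758 (Opt-in default, case), d = 2496.
OR = (a·d)/(b·c) = (346 × 2496) / (436 × 758) = 863616 / 330488 = 2.61315
The odds of retirement-plan participation are about 2.61 times as high in the opt-out default group.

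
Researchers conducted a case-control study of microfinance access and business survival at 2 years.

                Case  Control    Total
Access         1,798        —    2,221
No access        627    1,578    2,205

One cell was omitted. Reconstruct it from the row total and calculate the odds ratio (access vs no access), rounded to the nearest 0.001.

The missing cell is in the exposed row: 2221 − 1798 = 423.
So a = 1798, b = 423, c = 627, d = 1578.
OR = (a·d)/(b·c) = (1798 × 1578) / (423 × 627) = 2837244 / 265221 = 10.69766

10.698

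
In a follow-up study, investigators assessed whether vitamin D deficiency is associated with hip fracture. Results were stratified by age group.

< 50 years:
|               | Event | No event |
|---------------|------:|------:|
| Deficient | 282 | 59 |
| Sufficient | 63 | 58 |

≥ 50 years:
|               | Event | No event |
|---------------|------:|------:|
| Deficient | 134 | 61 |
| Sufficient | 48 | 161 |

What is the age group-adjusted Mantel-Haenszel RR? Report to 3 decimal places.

2.055

RR_MH = Σ(aᵢ·n₀ᵢ/nᵢ) / Σ(cᵢ·n₁ᵢ/nᵢ), with n₁ᵢ = aᵢ+bᵢ (exposed), n₀ᵢ = cᵢ+dᵢ (unexposed), nᵢ = n₁ᵢ+n₀ᵢ.
Stratum 1 (< 50 years): n₁ = 341, n₀ = 121, n = 462; a·n₀/n = 282·121/462 = 73.8571; c·n₁/n = 63·341/462 = 46.5000
Stratum 2 (≥ 50 years): n₁ = 195, n₀ = 209, n = 404; a·n₀/n = 134·209/404 = 69.3218; c·n₁/n = 48·195/404 = 23.1683
RR_MH = (73.8571 + 69.3218) / (46.5000 + 23.1683) = 143.1789 / 69.6683 = 2.05515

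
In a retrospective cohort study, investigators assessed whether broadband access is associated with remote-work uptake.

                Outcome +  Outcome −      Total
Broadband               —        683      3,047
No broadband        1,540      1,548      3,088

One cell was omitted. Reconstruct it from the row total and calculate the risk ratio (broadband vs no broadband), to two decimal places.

1.56

The missing cell is in the exposed row: 3047 − 683 = 2364.
So a = 2364, b = 683, c = 1540, d = 1548.
RR = [a/(a+b)] / [c/(c+d)] = (2364/3047) / (1540/3088) = 0.77585/0.49870 = 1.55572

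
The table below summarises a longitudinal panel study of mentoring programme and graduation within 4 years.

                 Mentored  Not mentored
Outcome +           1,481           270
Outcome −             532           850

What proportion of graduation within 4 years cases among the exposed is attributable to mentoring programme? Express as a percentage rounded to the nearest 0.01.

67.23

Reading the table with exposure as columns: a = 1481 (Mentored, case), b = 532 (Mentored, non-case), c = 270 (Not mentored, case), d = 850.
Risk in exposed = 1481/2013 = 0.73572; risk in unexposed = 270/1120 = 0.24107.
RR = 0.73572/0.24107 = 3.05187
AR% = (RR − 1)/RR × 100 = (3.05187 − 1)/3.05187 × 100 = 67.2332%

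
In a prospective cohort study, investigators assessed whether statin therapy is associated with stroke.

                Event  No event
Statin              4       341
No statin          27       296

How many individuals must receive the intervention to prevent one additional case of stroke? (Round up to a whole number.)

14

Risk in treated group = 4/345 = 0.01159; risk in control = 27/323 = 0.08359.
Absolute risk reduction = 0.08359 − 0.01159 = 0.07200
NNT = 1 / ARR = 1 / 0.07200 = 13.889 → round up → 14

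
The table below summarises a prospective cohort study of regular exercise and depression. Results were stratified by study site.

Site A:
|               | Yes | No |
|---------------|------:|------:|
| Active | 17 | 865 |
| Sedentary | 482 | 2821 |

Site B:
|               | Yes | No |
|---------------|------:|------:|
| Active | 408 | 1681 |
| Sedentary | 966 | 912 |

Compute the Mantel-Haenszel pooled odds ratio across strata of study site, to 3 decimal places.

OR_MH = Σ(aᵢdᵢ/nᵢ) / Σ(bᵢcᵢ/nᵢ), where nᵢ is the stratum total.
Stratum 1 (Site A): n = 4185; a·d/n = 17·2821/4185 = 11.4593; b·c/n = 865·482/4185 = 99.6249
Stratum 2 (Site B): n = 3967; a·d/n = 408·912/3967 = 93.7978; b·c/n = 1681·966/3967 = 409.3385
OR_MH = (11.4593 + 93.7978) / (99.6249 + 409.3385) = 105.2571 / 508.9634 = 0.20681

0.207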